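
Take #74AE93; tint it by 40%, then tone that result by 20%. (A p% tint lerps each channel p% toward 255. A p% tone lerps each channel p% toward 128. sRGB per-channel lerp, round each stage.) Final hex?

#A3BEB2

#74AE93 is rgb(116, 174, 147).
A 40% tint moves each channel 40% toward 255:
  R: 116 + 55.6 = 171.6 → 172
  G: 174 + 0.4×(255−174) = 174 + 32.4 = 206.4 → 206
  B: 147 + 43.2 = 190.2 → 190
After the tint: rgb(172, 206, 190) = #ACCEBE.
Per channel, c → c + 0.2(128 − c):
  R: 172 − 8.8 = 163.2 → 163
  G: 206 + 0.2×(128−206) = 206 − 15.6 = 190.4 → 190
  B: 190 + 0.2×(128−190) = 190 − 12.4 = 177.6 → 178
rgb(163, 190, 178) = #A3BEB2.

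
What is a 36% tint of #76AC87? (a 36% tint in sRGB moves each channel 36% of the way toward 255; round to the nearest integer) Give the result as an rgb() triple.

#76AC87 is rgb(118, 172, 135).
A 36% tint moves each channel 36% toward 255:
  R: 118 + 0.36×(255−118) = 118 + 49.32 = 167.32 → 167
  G: 172 + 29.88 = 201.88 → 202
  B: 135 + 43.2 = 178.2 → 178

rgb(167, 202, 178)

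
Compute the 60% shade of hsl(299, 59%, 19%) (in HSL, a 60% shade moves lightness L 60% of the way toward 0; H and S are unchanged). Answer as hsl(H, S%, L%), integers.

hsl(299, 59%, 8%)

L moves 60% from 19 toward 0: 19 − 11.4 = 7.6 → 8.
H and S are unchanged.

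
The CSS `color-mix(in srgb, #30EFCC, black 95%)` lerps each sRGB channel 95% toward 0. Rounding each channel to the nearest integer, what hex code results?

#30EFCC is rgb(48, 239, 204).
A 95% shade moves each channel 95% toward 0:
  R: 48 + 0.95×(0−48) = 48 − 45.6 = 2.4 → 2
  G: 239 − 227.05 = 11.95 → 12
  B: 204 + 0.95×(0−204) = 204 − 193.8 = 10.2 → 10
rgb(2, 12, 10) = #020C0A.

#020C0A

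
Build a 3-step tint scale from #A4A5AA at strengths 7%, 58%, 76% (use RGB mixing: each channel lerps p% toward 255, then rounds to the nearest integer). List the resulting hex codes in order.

#AAABB0, #D9D9DB, #E9E9EB

#A4A5AA is rgb(164, 165, 170).
7%: (164 + 6.37 = 170.37→170, 165 + 6.3 = 171.3→171, 170 + 5.95 = 175.95→176) → #AAABB0
58%: (164 + 52.78 = 216.78→217, 165 + 52.2 = 217.2→217, 170 + 49.3 = 219.3→219) → #D9D9DB
76%: (164 + 69.16 = 233.16→233, 165 + 68.4 = 233.4→233, 170 + 64.6 = 234.6→235) → #E9E9EB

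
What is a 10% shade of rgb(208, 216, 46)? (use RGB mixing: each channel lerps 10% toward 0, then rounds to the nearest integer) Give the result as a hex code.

#BBC229

Per channel, c → c + 0.1(0 − c):
  R: 208 − 20.8 = 187.2 → 187
  G: 216 − 21.6 = 194.4 → 194
  B: 46 + 0.1×(0−46) = 46 − 4.6 = 41.4 → 41
rgb(187, 194, 41) = #BBC229.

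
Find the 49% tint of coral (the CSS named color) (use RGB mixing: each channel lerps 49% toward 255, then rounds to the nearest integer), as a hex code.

CSS coral is rgb(255, 127, 80).
Per channel, c → c + 0.49(255 − c):
  R: 255 + 0.49×(255−255) = 255 + 0 = 255 → 255
  G: 127 + 0.49×(255−127) = 127 + 62.72 = 189.72 → 190
  B: 80 + 85.75 = 165.75 → 166
rgb(255, 190, 166) = #FFBEA6.

#FFBEA6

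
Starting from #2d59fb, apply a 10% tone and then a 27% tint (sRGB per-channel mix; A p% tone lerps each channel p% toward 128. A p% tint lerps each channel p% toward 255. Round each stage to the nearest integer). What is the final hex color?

#6c89f3

#2d59fb is rgb(45, 89, 251).
Lerp each channel 10% toward 128:
  R: 45 + 8.3 = 53.3 → 53
  G: 89 + 0.1×(128−89) = 89 + 3.9 = 92.9 → 93
  B: 251 + 0.1×(128−251) = 251 − 12.3 = 238.7 → 239
After the tone: rgb(53, 93, 239) = #355def.
Per channel, c → c + 0.27(255 − c):
  R: 53 + 0.27×(255−53) = 53 + 54.54 = 107.54 → 108
  G: 93 + 43.74 = 136.74 → 137
  B: 239 + 0.27×(255−239) = 239 + 4.32 = 243.32 → 243
rgb(108, 137, 243) = #6c89f3.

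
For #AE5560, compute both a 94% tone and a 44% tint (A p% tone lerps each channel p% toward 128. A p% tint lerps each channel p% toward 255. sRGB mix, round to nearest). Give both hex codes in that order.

#AE5560 is rgb(174, 85, 96).
94% tone:
  R: 174 + 0.94×(128−174) = 174 − 43.24 = 130.76 → 131
  G: 85 + 0.94×(128−85) = 85 + 40.42 = 125.42 → 125
  B: 96 + 0.94×(128−96) = 96 + 30.08 = 126.08 → 126
  → #837D7E
44% tint:
  R: 174 + 0.44×(255−174) = 174 + 35.64 = 209.64 → 210
  G: 85 + 0.44×(255−85) = 85 + 74.8 = 159.8 → 160
  B: 96 + 69.96 = 165.96 → 166
  → #D2A0A6

#837D7E, #D2A0A6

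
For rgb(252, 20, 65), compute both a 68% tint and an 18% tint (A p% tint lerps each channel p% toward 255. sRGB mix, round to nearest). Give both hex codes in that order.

68% tint:
  R: 252 + 2.04 = 254.04 → 254
  G: 20 + 0.68×(255−20) = 20 + 159.8 = 179.8 → 180
  B: 65 + 0.68×(255−65) = 65 + 129.2 = 194.2 → 194
  → #feb4c2
18% tint:
  R: 252 + 0.18×(255−252) = 252 + 0.54 = 252.54 → 253
  G: 20 + 0.18×(255−20) = 20 + 42.3 = 62.3 → 62
  B: 65 + 0.18×(255−65) = 65 + 34.2 = 99.2 → 99
  → #fd3e63

#feb4c2, #fd3e63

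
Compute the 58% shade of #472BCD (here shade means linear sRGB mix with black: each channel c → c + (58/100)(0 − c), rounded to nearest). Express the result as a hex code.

#472BCD is rgb(71, 43, 205).
Per channel, c → c + 0.58(0 − c):
  R: 71 − 41.18 = 29.82 → 30
  G: 43 − 24.94 = 18.06 → 18
  B: 205 + 0.58×(0−205) = 205 − 118.9 = 86.1 → 86
rgb(30, 18, 86) = #1E1256.

#1E1256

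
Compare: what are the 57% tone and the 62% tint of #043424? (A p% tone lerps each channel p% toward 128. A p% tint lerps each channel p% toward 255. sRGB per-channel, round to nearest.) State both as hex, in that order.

#043424 is rgb(4, 52, 36).
57% tone:
  R: 4 + 0.57×(128−4) = 4 + 70.68 = 74.68 → 75
  G: 52 + 0.57×(128−52) = 52 + 43.32 = 95.32 → 95
  B: 36 + 0.57×(128−36) = 36 + 52.44 = 88.44 → 88
  → #4b5f58
62% tint:
  R: 4 + 155.62 = 159.62 → 160
  G: 52 + 0.62×(255−52) = 52 + 125.86 = 177.86 → 178
  B: 36 + 0.62×(255−36) = 36 + 135.78 = 171.78 → 172
  → #a0b2ac

#4b5f58, #a0b2ac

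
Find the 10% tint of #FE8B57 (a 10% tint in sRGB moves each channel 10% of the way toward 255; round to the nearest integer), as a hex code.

#FE8B57 is rgb(254, 139, 87).
Per channel, c → c + 0.1(255 − c):
  R: 254 + 0.1×(255−254) = 254 + 0.1 = 254.1 → 254
  G: 139 + 11.6 = 150.6 → 151
  B: 87 + 16.8 = 103.8 → 104
rgb(254, 151, 104) = #FE9768.

#FE9768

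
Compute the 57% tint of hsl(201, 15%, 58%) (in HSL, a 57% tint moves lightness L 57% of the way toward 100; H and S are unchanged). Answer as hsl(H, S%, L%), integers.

hsl(201, 15%, 82%)

L moves 57% from 58 toward 100: 58 + 23.94 = 81.94 → 82.
H and S are unchanged.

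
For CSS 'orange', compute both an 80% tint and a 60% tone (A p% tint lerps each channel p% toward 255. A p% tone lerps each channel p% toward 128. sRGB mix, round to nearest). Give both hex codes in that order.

CSS orange is rgb(255, 165, 0).
80% tint:
  R: 255 + 0.8×(255−255) = 255 + 0 = 255 → 255
  G: 165 + 72 = 237 → 237
  B: 0 + 0.8×(255−0) = 0 + 204 = 204 → 204
  → #FFEDCC
60% tone:
  R: 255 − 76.2 = 178.8 → 179
  G: 165 + 0.6×(128−165) = 165 − 22.2 = 142.8 → 143
  B: 0 + 76.8 = 76.8 → 77
  → #B38F4D

#FFEDCC, #B38F4D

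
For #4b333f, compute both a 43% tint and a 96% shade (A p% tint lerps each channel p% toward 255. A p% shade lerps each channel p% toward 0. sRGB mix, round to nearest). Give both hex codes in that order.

#4b333f is rgb(75, 51, 63).
43% tint:
  R: 75 + 77.4 = 152.4 → 152
  G: 51 + 87.72 = 138.72 → 139
  B: 63 + 0.43×(255−63) = 63 + 82.56 = 145.56 → 146
  → #988b92
96% shade:
  R: 75 + 0.96×(0−75) = 75 − 72 = 3 → 3
  G: 51 − 48.96 = 2.04 → 2
  B: 63 + 0.96×(0−63) = 63 − 60.48 = 2.52 → 3
  → #030203

#988b92, #030203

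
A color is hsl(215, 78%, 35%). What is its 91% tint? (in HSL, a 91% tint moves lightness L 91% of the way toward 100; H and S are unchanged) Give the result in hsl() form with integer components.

hsl(215, 78%, 94%)

L moves 91% from 35 toward 100: 35 + 59.15 = 94.15 → 94.
H and S are unchanged.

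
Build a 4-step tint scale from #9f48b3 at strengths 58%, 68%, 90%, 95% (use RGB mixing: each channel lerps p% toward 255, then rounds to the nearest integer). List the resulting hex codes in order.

#d7b2df, #e0c4e7, #f5edf7, #faf6fb

#9f48b3 is rgb(159, 72, 179).
58%: (159 + 55.68 = 214.68→215, 72 + 106.14 = 178.14→178, 179 + 44.08 = 223.08→223) → #d7b2df
68%: (159 + 65.28 = 224.28→224, 72 + 124.44 = 196.44→196, 179 + 51.68 = 230.68→231) → #e0c4e7
90%: (159 + 86.4 = 245.4→245, 72 + 164.7 = 236.7→237, 179 + 68.4 = 247.4→247) → #f5edf7
95%: (159 + 91.2 = 250.2→250, 72 + 173.85 = 245.85→246, 179 + 72.2 = 251.2→251) → #faf6fb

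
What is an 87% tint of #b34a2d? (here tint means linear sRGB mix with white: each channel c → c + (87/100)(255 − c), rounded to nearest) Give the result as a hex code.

#f5e7e4

#b34a2d is rgb(179, 74, 45).
Lerp each channel 87% toward 255:
  R: 179 + 66.12 = 245.12 → 245
  G: 74 + 157.47 = 231.47 → 231
  B: 45 + 182.7 = 227.7 → 228
rgb(245, 231, 228) = #f5e7e4.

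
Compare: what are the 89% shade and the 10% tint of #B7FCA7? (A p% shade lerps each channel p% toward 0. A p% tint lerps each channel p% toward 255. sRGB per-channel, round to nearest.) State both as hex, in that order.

#141C12, #BEFCB0

#B7FCA7 is rgb(183, 252, 167).
89% shade:
  R: 183 + 0.89×(0−183) = 183 − 162.87 = 20.13 → 20
  G: 252 − 224.28 = 27.72 → 28
  B: 167 + 0.89×(0−167) = 167 − 148.63 = 18.37 → 18
  → #141C12
10% tint:
  R: 183 + 0.1×(255−183) = 183 + 7.2 = 190.2 → 190
  G: 252 + 0.3 = 252.3 → 252
  B: 167 + 8.8 = 175.8 → 176
  → #BEFCB0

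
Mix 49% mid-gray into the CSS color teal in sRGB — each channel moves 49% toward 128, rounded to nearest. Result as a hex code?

#3F8080

CSS teal is rgb(0, 128, 128).
A 49% tone moves each channel 49% toward 128:
  R: 0 + 62.72 = 62.72 → 63
  G: 128 + 0.49×(128−128) = 128 + 0 = 128 → 128
  B: 128 + 0.49×(128−128) = 128 + 0 = 128 → 128
rgb(63, 128, 128) = #3F8080.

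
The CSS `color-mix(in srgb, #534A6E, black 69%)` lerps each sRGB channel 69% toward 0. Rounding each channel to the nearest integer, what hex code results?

#1A1722

#534A6E is rgb(83, 74, 110).
Lerp each channel 69% toward 0:
  R: 83 + 0.69×(0−83) = 83 − 57.27 = 25.73 → 26
  G: 74 + 0.69×(0−74) = 74 − 51.06 = 22.94 → 23
  B: 110 + 0.69×(0−110) = 110 − 75.9 = 34.1 → 34
rgb(26, 23, 34) = #1A1722.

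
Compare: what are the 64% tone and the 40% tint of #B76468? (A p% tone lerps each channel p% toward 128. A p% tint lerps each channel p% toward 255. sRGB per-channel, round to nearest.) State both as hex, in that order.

#B76468 is rgb(183, 100, 104).
64% tone:
  R: 183 − 35.2 = 147.8 → 148
  G: 100 + 0.64×(128−100) = 100 + 17.92 = 117.92 → 118
  B: 104 + 0.64×(128−104) = 104 + 15.36 = 119.36 → 119
  → #947677
40% tint:
  R: 183 + 0.4×(255−183) = 183 + 28.8 = 211.8 → 212
  G: 100 + 62 = 162 → 162
  B: 104 + 60.4 = 164.4 → 164
  → #D4A2A4

#947677, #D4A2A4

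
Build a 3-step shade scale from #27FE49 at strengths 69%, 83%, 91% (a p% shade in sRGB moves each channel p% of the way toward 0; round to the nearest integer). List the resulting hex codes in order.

#0C4F17, #072B0C, #041707

#27FE49 is rgb(39, 254, 73).
69%: (39 − 26.91 = 12.09→12, 254 − 175.26 = 78.74→79, 73 − 50.37 = 22.63→23) → #0C4F17
83%: (39 − 32.37 = 6.63→7, 254 − 210.82 = 43.18→43, 73 − 60.59 = 12.41→12) → #072B0C
91%: (39 − 35.49 = 3.51→4, 254 − 231.14 = 22.86→23, 73 − 66.43 = 6.57→7) → #041707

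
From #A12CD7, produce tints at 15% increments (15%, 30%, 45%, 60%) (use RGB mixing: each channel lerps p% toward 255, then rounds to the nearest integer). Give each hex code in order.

#A12CD7 is rgb(161, 44, 215).
15%: (161 + 14.1 = 175.1→175, 44 + 31.65 = 75.65→76, 215 + 6 = 221→221) → #AF4CDD
30%: (161 + 28.2 = 189.2→189, 44 + 63.3 = 107.3→107, 215 + 12 = 227→227) → #BD6BE3
45%: (161 + 42.3 = 203.3→203, 44 + 94.95 = 138.95→139, 215 + 18 = 233→233) → #CB8BE9
60%: (161 + 56.4 = 217.4→217, 44 + 126.6 = 170.6→171, 215 + 24 = 239→239) → #D9ABEF

#AF4CDD, #BD6BE3, #CB8BE9, #D9ABEF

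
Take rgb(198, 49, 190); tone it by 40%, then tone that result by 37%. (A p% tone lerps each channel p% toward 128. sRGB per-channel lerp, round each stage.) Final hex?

#9A6297

Per channel, c → c + 0.4(128 − c):
  R: 198 − 28 = 170 → 170
  G: 49 + 31.6 = 80.6 → 81
  B: 190 + 0.4×(128−190) = 190 − 24.8 = 165.2 → 165
After the tone: rgb(170, 81, 165) = #AA51A5.
Per channel, c → c + 0.37(128 − c):
  R: 170 − 15.54 = 154.46 → 154
  G: 81 + 0.37×(128−81) = 81 + 17.39 = 98.39 → 98
  B: 165 − 13.69 = 151.31 → 151
rgb(154, 98, 151) = #9A6297.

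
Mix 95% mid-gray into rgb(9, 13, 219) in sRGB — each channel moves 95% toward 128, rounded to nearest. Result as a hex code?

Per channel, c → c + 0.95(128 − c):
  R: 9 + 113.05 = 122.05 → 122
  G: 13 + 109.25 = 122.25 → 122
  B: 219 + 0.95×(128−219) = 219 − 86.45 = 132.55 → 133
rgb(122, 122, 133) = #7A7A85.

#7A7A85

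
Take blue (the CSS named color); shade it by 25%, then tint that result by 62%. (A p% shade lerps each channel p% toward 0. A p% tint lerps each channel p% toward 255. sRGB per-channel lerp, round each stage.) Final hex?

CSS blue is rgb(0, 0, 255).
Lerp each channel 25% toward 0:
  R: 0 + 0.25×(0−0) = 0 + 0 = 0 → 0
  G: 0 + 0 = 0 → 0
  B: 255 + 0.25×(0−255) = 255 − 63.75 = 191.25 → 191
After the shade: rgb(0, 0, 191) = #0000BF.
A 62% tint moves each channel 62% toward 255:
  R: 0 + 0.62×(255−0) = 0 + 158.1 = 158.1 → 158
  G: 0 + 0.62×(255−0) = 0 + 158.1 = 158.1 → 158
  B: 191 + 0.62×(255−191) = 191 + 39.68 = 230.68 → 231
rgb(158, 158, 231) = #9E9EE7.

#9E9EE7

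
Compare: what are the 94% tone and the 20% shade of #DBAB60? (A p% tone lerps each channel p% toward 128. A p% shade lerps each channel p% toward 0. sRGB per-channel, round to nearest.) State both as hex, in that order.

#85837E, #AF894D

#DBAB60 is rgb(219, 171, 96).
94% tone:
  R: 219 − 85.54 = 133.46 → 133
  G: 171 + 0.94×(128−171) = 171 − 40.42 = 130.58 → 131
  B: 96 + 0.94×(128−96) = 96 + 30.08 = 126.08 → 126
  → #85837E
20% shade:
  R: 219 − 43.8 = 175.2 → 175
  G: 171 + 0.2×(0−171) = 171 − 34.2 = 136.8 → 137
  B: 96 + 0.2×(0−96) = 96 − 19.2 = 76.8 → 77
  → #AF894D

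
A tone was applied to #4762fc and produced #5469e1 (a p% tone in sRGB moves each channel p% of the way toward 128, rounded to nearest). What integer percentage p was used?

#4762fc is rgb(71, 98, 252); #5469e1 is rgb(84, 105, 225).
On the B channel (widest range): 225 ≈ 252 + (p/100)(128 − 252), so p ≈ 100×(225 − 252)/(128 − 252) = -2700/-124 = 21.77.
p = 22 reproduces all three channels after rounding.

22%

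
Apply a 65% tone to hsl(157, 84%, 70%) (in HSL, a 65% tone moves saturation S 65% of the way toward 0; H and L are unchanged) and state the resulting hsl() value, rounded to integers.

S moves 65% from 84 toward 0: 84 − 54.6 = 29.4 → 29.
H and L are unchanged.

hsl(157, 29%, 70%)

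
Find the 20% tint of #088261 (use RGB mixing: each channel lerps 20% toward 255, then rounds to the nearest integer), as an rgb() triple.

#088261 is rgb(8, 130, 97).
Per channel, c → c + 0.2(255 − c):
  R: 8 + 0.2×(255−8) = 8 + 49.4 = 57.4 → 57
  G: 130 + 0.2×(255−130) = 130 + 25 = 155 → 155
  B: 97 + 0.2×(255−97) = 97 + 31.6 = 128.6 → 129

rgb(57, 155, 129)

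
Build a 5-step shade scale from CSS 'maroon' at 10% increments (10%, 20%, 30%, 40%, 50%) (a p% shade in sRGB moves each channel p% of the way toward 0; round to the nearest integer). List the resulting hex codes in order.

CSS maroon is rgb(128, 0, 0).
10%: (128 − 12.8 = 115.2→115, 0→0, 0→0) → #730000
20%: (128 − 25.6 = 102.4→102, 0→0, 0→0) → #660000
30%: (128 − 38.4 = 89.6→90, 0→0, 0→0) → #5A0000
40%: (128 − 51.2 = 76.8→77, 0→0, 0→0) → #4D0000
50%: (128 − 64 = 64→64, 0→0, 0→0) → #400000

#730000, #660000, #5A0000, #4D0000, #400000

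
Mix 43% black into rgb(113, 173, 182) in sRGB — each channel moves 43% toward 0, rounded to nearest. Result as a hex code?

Per channel, c → c + 0.43(0 − c):
  R: 113 + 0.43×(0−113) = 113 − 48.59 = 64.41 → 64
  G: 173 − 74.39 = 98.61 → 99
  B: 182 − 78.26 = 103.74 → 104
rgb(64, 99, 104) = #406368.

#406368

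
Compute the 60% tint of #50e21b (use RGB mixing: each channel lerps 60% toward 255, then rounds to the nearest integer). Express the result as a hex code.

#50e21b is rgb(80, 226, 27).
Per channel, c → c + 0.6(255 − c):
  R: 80 + 0.6×(255−80) = 80 + 105 = 185 → 185
  G: 226 + 0.6×(255−226) = 226 + 17.4 = 243.4 → 243
  B: 27 + 0.6×(255−27) = 27 + 136.8 = 163.8 → 164
rgb(185, 243, 164) = #b9f3a4.

#b9f3a4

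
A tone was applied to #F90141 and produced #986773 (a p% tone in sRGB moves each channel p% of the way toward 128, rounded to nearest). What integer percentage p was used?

80%

#F90141 is rgb(249, 1, 65); #986773 is rgb(152, 103, 115).
On the G channel (widest range): 103 ≈ 1 + (p/100)(128 − 1), so p ≈ 100×(103 − 1)/(128 − 1) = 10200/127 = 80.31.
p = 80 reproduces all three channels after rounding.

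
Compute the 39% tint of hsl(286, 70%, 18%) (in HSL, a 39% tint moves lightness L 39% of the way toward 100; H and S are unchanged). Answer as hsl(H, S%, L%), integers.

hsl(286, 70%, 50%)

L moves 39% from 18 toward 100: 18 + 31.98 = 49.98 → 50.
H and S are unchanged.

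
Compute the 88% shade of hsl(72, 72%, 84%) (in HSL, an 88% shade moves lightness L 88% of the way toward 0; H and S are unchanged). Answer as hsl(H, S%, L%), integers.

L moves 88% from 84 toward 0: 84 − 73.92 = 10.08 → 10.
H and S are unchanged.

hsl(72, 72%, 10%)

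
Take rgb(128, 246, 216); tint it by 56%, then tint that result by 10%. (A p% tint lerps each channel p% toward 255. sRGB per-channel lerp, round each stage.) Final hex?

#cdfbf0

Lerp each channel 56% toward 255:
  R: 128 + 0.56×(255−128) = 128 + 71.12 = 199.12 → 199
  G: 246 + 0.56×(255−246) = 246 + 5.04 = 251.04 → 251
  B: 216 + 21.84 = 237.84 → 238
After the tint: rgb(199, 251, 238) = #c7fbee.
Per channel, c → c + 0.1(255 − c):
  R: 199 + 0.1×(255−199) = 199 + 5.6 = 204.6 → 205
  G: 251 + 0.1×(255−251) = 251 + 0.4 = 251.4 → 251
  B: 238 + 0.1×(255−238) = 238 + 1.7 = 239.7 → 240
rgb(205, 251, 240) = #cdfbf0.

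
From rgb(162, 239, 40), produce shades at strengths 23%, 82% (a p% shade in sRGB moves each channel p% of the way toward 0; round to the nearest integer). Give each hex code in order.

#7DB81F, #1D2B07

23%: (162 − 37.26 = 124.74→125, 239 − 54.97 = 184.03→184, 40 − 9.2 = 30.8→31) → #7DB81F
82%: (162 − 132.84 = 29.16→29, 239 − 195.98 = 43.02→43, 40 − 32.8 = 7.2→7) → #1D2B07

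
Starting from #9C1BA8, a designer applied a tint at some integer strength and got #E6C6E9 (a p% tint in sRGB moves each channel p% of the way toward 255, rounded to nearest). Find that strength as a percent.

#9C1BA8 is rgb(156, 27, 168); #E6C6E9 is rgb(230, 198, 233).
On the G channel (widest range): 198 ≈ 27 + (p/100)(255 − 27), so p ≈ 100×(198 − 27)/(255 − 27) = 17100/228 = 75.00.
p = 75 reproduces all three channels after rounding.

75%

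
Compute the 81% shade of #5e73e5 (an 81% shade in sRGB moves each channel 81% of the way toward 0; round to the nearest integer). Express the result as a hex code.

#12162c

#5e73e5 is rgb(94, 115, 229).
Per channel, c → c + 0.81(0 − c):
  R: 94 + 0.81×(0−94) = 94 − 76.14 = 17.86 → 18
  G: 115 + 0.81×(0−115) = 115 − 93.15 = 21.85 → 22
  B: 229 − 185.49 = 43.51 → 44
rgb(18, 22, 44) = #12162c.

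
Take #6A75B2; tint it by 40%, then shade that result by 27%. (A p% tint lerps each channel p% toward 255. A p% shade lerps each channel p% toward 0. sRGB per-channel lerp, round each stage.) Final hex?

#6A75B2 is rgb(106, 117, 178).
Lerp each channel 40% toward 255:
  R: 106 + 0.4×(255−106) = 106 + 59.6 = 165.6 → 166
  G: 117 + 0.4×(255−117) = 117 + 55.2 = 172.2 → 172
  B: 178 + 30.8 = 208.8 → 209
After the tint: rgb(166, 172, 209) = #A6ACD1.
Per channel, c → c + 0.27(0 − c):
  R: 166 − 44.82 = 121.18 → 121
  G: 172 − 46.44 = 125.56 → 126
  B: 209 − 56.43 = 152.57 → 153
rgb(121, 126, 153) = #797E99.

#797E99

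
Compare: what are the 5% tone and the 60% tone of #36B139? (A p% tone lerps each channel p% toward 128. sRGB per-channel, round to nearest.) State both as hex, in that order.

#3AAF3D, #629464

#36B139 is rgb(54, 177, 57).
5% tone:
  R: 54 + 3.7 = 57.7 → 58
  G: 177 + 0.05×(128−177) = 177 − 2.45 = 174.55 → 175
  B: 57 + 0.05×(128−57) = 57 + 3.55 = 60.55 → 61
  → #3AAF3D
60% tone:
  R: 54 + 0.6×(128−54) = 54 + 44.4 = 98.4 → 98
  G: 177 + 0.6×(128−177) = 177 − 29.4 = 147.6 → 148
  B: 57 + 0.6×(128−57) = 57 + 42.6 = 99.6 → 100
  → #629464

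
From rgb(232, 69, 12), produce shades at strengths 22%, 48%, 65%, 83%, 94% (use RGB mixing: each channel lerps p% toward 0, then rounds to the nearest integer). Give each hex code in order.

#b53609, #792406, #511804, #270c02, #0e0401

22%: (232 − 51.04 = 180.96→181, 69 − 15.18 = 53.82→54, 12 − 2.64 = 9.36→9) → #b53609
48%: (232 − 111.36 = 120.64→121, 69 − 33.12 = 35.88→36, 12 − 5.76 = 6.24→6) → #792406
65%: (232 − 150.8 = 81.2→81, 69 − 44.85 = 24.15→24, 12 − 7.8 = 4.2→4) → #511804
83%: (232 − 192.56 = 39.44→39, 69 − 57.27 = 11.73→12, 12 − 9.96 = 2.04→2) → #270c02
94%: (232 − 218.08 = 13.92→14, 69 − 64.86 = 4.14→4, 12 − 11.28 = 0.72→1) → #0e0401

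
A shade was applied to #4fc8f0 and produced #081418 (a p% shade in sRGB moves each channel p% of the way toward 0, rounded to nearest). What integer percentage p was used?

90%

#4fc8f0 is rgb(79, 200, 240); #081418 is rgb(8, 20, 24).
On the B channel (widest range): 24 ≈ 240 + (p/100)(0 − 240), so p ≈ 100×(24 − 240)/(0 − 240) = -21600/-240 = 90.00.
p = 90 reproduces all three channels after rounding.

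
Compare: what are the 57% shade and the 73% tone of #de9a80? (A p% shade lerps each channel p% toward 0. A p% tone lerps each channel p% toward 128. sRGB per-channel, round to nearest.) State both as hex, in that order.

#de9a80 is rgb(222, 154, 128).
57% shade:
  R: 222 + 0.57×(0−222) = 222 − 126.54 = 95.46 → 95
  G: 154 + 0.57×(0−154) = 154 − 87.78 = 66.22 → 66
  B: 128 − 72.96 = 55.04 → 55
  → #5f4237
73% tone:
  R: 222 − 68.62 = 153.38 → 153
  G: 154 + 0.73×(128−154) = 154 − 18.98 = 135.02 → 135
  B: 128 + 0.73×(128−128) = 128 + 0 = 128 → 128
  → #998780

#5f4237, #998780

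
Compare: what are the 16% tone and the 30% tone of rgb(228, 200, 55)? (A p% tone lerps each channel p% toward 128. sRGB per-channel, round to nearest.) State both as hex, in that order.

16% tone:
  R: 228 + 0.16×(128−228) = 228 − 16 = 212 → 212
  G: 200 − 11.52 = 188.48 → 188
  B: 55 + 0.16×(128−55) = 55 + 11.68 = 66.68 → 67
  → #D4BC43
30% tone:
  R: 228 + 0.3×(128−228) = 228 − 30 = 198 → 198
  G: 200 + 0.3×(128−200) = 200 − 21.6 = 178.4 → 178
  B: 55 + 21.9 = 76.9 → 77
  → #C6B24D

#D4BC43, #C6B24D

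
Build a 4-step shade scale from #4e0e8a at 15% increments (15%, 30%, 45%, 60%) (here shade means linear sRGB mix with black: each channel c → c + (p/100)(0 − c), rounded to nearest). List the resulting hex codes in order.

#4e0e8a is rgb(78, 14, 138).
15%: (78 − 11.7 = 66.3→66, 14 − 2.1 = 11.9→12, 138 − 20.7 = 117.3→117) → #420c75
30%: (78 − 23.4 = 54.6→55, 14 − 4.2 = 9.8→10, 138 − 41.4 = 96.6→97) → #370a61
45%: (78 − 35.1 = 42.9→43, 14 − 6.3 = 7.7→8, 138 − 62.1 = 75.9→76) → #2b084c
60%: (78 − 46.8 = 31.2→31, 14 − 8.4 = 5.6→6, 138 − 82.8 = 55.2→55) → #1f0637

#420c75, #370a61, #2b084c, #1f0637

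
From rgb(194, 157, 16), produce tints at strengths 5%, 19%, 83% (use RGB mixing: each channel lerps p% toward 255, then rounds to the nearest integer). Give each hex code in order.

#c5a21c, #ceb03d, #f5eed6

5%: (194 + 3.05 = 197.05→197, 157 + 4.9 = 161.9→162, 16 + 11.95 = 27.95→28) → #c5a21c
19%: (194 + 11.59 = 205.59→206, 157 + 18.62 = 175.62→176, 16 + 45.41 = 61.41→61) → #ceb03d
83%: (194 + 50.63 = 244.63→245, 157 + 81.34 = 238.34→238, 16 + 198.37 = 214.37→214) → #f5eed6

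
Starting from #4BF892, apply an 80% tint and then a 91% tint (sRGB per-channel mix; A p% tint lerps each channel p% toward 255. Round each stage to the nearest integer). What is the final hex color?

#4BF892 is rgb(75, 248, 146).
Lerp each channel 80% toward 255:
  R: 75 + 0.8×(255−75) = 75 + 144 = 219 → 219
  G: 248 + 0.8×(255−248) = 248 + 5.6 = 253.6 → 254
  B: 146 + 0.8×(255−146) = 146 + 87.2 = 233.2 → 233
After the tint: rgb(219, 254, 233) = #DBFEE9.
Lerp each channel 91% toward 255:
  R: 219 + 0.91×(255−219) = 219 + 32.76 = 251.76 → 252
  G: 254 + 0.91 = 254.91 → 255
  B: 233 + 0.91×(255−233) = 233 + 20.02 = 253.02 → 253
rgb(252, 255, 253) = #FCFFFD.

#FCFFFD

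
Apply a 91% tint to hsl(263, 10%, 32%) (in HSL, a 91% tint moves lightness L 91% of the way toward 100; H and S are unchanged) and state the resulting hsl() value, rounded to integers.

L moves 91% from 32 toward 100: 32 + 61.88 = 93.88 → 94.
H and S are unchanged.

hsl(263, 10%, 94%)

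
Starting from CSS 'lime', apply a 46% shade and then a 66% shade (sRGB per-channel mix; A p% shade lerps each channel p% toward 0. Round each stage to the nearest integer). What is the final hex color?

#002F00

CSS lime is rgb(0, 255, 0).
Lerp each channel 46% toward 0:
  R: 0 + 0.46×(0−0) = 0 + 0 = 0 → 0
  G: 255 + 0.46×(0−255) = 255 − 117.3 = 137.7 → 138
  B: 0 + 0 = 0 → 0
After the shade: rgb(0, 138, 0) = #008A00.
Per channel, c → c + 0.66(0 − c):
  R: 0 + 0.66×(0−0) = 0 + 0 = 0 → 0
  G: 138 + 0.66×(0−138) = 138 − 91.08 = 46.92 → 47
  B: 0 + 0 = 0 → 0
rgb(0, 47, 0) = #002F00.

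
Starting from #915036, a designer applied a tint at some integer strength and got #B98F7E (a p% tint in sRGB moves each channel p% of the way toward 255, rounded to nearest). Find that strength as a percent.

36%

#915036 is rgb(145, 80, 54); #B98F7E is rgb(185, 143, 126).
On the B channel (widest range): 126 ≈ 54 + (p/100)(255 − 54), so p ≈ 100×(126 − 54)/(255 − 54) = 7200/201 = 35.82.
p = 36 reproduces all three channels after rounding.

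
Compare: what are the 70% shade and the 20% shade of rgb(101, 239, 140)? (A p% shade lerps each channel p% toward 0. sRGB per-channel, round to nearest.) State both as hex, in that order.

70% shade:
  R: 101 + 0.7×(0−101) = 101 − 70.7 = 30.3 → 30
  G: 239 + 0.7×(0−239) = 239 − 167.3 = 71.7 → 72
  B: 140 + 0.7×(0−140) = 140 − 98 = 42 → 42
  → #1E482A
20% shade:
  R: 101 + 0.2×(0−101) = 101 − 20.2 = 80.8 → 81
  G: 239 − 47.8 = 191.2 → 191
  B: 140 + 0.2×(0−140) = 140 − 28 = 112 → 112
  → #51BF70

#1E482A, #51BF70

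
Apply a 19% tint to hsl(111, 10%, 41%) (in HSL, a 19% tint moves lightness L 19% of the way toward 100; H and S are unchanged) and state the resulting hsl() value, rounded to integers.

L moves 19% from 41 toward 100: 41 + 11.21 = 52.21 → 52.
H and S are unchanged.

hsl(111, 10%, 52%)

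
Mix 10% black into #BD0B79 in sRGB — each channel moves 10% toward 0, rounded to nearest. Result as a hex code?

#AA0A6D

#BD0B79 is rgb(189, 11, 121).
Lerp each channel 10% toward 0:
  R: 189 + 0.1×(0−189) = 189 − 18.9 = 170.1 → 170
  G: 11 + 0.1×(0−11) = 11 − 1.1 = 9.9 → 10
  B: 121 + 0.1×(0−121) = 121 − 12.1 = 108.9 → 109
rgb(170, 10, 109) = #AA0A6D.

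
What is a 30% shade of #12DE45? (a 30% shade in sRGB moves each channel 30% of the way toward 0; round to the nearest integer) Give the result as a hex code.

#0D9B30

#12DE45 is rgb(18, 222, 69).
A 30% shade moves each channel 30% toward 0:
  R: 18 + 0.3×(0−18) = 18 − 5.4 = 12.6 → 13
  G: 222 − 66.6 = 155.4 → 155
  B: 69 + 0.3×(0−69) = 69 − 20.7 = 48.3 → 48
rgb(13, 155, 48) = #0D9B30.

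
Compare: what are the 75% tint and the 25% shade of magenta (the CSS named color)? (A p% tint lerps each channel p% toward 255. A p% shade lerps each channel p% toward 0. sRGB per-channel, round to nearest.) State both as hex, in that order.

CSS magenta is rgb(255, 0, 255).
75% tint:
  R: 255 + 0.75×(255−255) = 255 + 0 = 255 → 255
  G: 0 + 0.75×(255−0) = 0 + 191.25 = 191.25 → 191
  B: 255 + 0 = 255 → 255
  → #ffbfff
25% shade:
  R: 255 − 63.75 = 191.25 → 191
  G: 0 + 0 = 0 → 0
  B: 255 + 0.25×(0−255) = 255 − 63.75 = 191.25 → 191
  → #bf00bf

#ffbfff, #bf00bf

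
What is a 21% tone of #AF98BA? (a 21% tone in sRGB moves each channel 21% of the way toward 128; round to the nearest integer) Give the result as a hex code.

#AF98BA is rgb(175, 152, 186).
A 21% tone moves each channel 21% toward 128:
  R: 175 + 0.21×(128−175) = 175 − 9.87 = 165.13 → 165
  G: 152 − 5.04 = 146.96 → 147
  B: 186 + 0.21×(128−186) = 186 − 12.18 = 173.82 → 174
rgb(165, 147, 174) = #A593AE.

#A593AE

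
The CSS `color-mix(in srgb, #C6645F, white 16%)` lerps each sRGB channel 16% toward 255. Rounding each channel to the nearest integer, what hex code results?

#C6645F is rgb(198, 100, 95).
Per channel, c → c + 0.16(255 − c):
  R: 198 + 9.12 = 207.12 → 207
  G: 100 + 0.16×(255−100) = 100 + 24.8 = 124.8 → 125
  B: 95 + 0.16×(255−95) = 95 + 25.6 = 120.6 → 121
rgb(207, 125, 121) = #CF7D79.

#CF7D79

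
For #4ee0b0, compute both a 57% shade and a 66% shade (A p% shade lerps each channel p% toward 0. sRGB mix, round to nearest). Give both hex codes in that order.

#4ee0b0 is rgb(78, 224, 176).
57% shade:
  R: 78 − 44.46 = 33.54 → 34
  G: 224 + 0.57×(0−224) = 224 − 127.68 = 96.32 → 96
  B: 176 + 0.57×(0−176) = 176 − 100.32 = 75.68 → 76
  → #22604c
66% shade:
  R: 78 + 0.66×(0−78) = 78 − 51.48 = 26.52 → 27
  G: 224 + 0.66×(0−224) = 224 − 147.84 = 76.16 → 76
  B: 176 + 0.66×(0−176) = 176 − 116.16 = 59.84 → 60
  → #1b4c3c

#22604c, #1b4c3c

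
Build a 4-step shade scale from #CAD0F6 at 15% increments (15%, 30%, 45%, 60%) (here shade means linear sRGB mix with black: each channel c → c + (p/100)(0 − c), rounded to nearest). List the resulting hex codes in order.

#ACB1D1, #8D92AC, #6F7287, #515362

#CAD0F6 is rgb(202, 208, 246).
15%: (202 − 30.3 = 171.7→172, 208 − 31.2 = 176.8→177, 246 − 36.9 = 209.1→209) → #ACB1D1
30%: (202 − 60.6 = 141.4→141, 208 − 62.4 = 145.6→146, 246 − 73.8 = 172.2→172) → #8D92AC
45%: (202 − 90.9 = 111.1→111, 208 − 93.6 = 114.4→114, 246 − 110.7 = 135.3→135) → #6F7287
60%: (202 − 121.2 = 80.8→81, 208 − 124.8 = 83.2→83, 246 − 147.6 = 98.4→98) → #515362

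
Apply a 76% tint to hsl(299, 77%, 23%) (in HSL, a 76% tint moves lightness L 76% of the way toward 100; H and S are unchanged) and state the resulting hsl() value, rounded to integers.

hsl(299, 77%, 82%)

L moves 76% from 23 toward 100: 23 + 58.52 = 81.52 → 82.
H and S are unchanged.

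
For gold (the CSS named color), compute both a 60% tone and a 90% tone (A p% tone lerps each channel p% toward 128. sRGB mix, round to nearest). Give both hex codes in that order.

CSS gold is rgb(255, 215, 0).
60% tone:
  R: 255 + 0.6×(128−255) = 255 − 76.2 = 178.8 → 179
  G: 215 + 0.6×(128−215) = 215 − 52.2 = 162.8 → 163
  B: 0 + 0.6×(128−0) = 0 + 76.8 = 76.8 → 77
  → #B3A34D
90% tone:
  R: 255 − 114.3 = 140.7 → 141
  G: 215 − 78.3 = 136.7 → 137
  B: 0 + 115.2 = 115.2 → 115
  → #8D8973

#B3A34D, #8D8973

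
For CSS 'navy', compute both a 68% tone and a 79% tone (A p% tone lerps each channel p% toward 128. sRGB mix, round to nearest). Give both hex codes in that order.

#575780, #656580

CSS navy is rgb(0, 0, 128).
68% tone:
  R: 0 + 0.68×(128−0) = 0 + 87.04 = 87.04 → 87
  G: 0 + 0.68×(128−0) = 0 + 87.04 = 87.04 → 87
  B: 128 + 0.68×(128−128) = 128 + 0 = 128 → 128
  → #575780
79% tone:
  R: 0 + 0.79×(128−0) = 0 + 101.12 = 101.12 → 101
  G: 0 + 0.79×(128−0) = 0 + 101.12 = 101.12 → 101
  B: 128 + 0 = 128 → 128
  → #656580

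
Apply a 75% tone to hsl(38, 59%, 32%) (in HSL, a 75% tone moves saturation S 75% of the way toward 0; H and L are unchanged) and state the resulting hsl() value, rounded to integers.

hsl(38, 15%, 32%)

S moves 75% from 59 toward 0: 59 − 44.25 = 14.75 → 15.
H and L are unchanged.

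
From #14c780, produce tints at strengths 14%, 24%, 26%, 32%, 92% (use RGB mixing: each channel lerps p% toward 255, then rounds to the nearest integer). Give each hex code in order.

#35cf92, #4cd49e, #51d6a1, #5fd9a9, #ecfbf5

#14c780 is rgb(20, 199, 128).
14%: (20 + 32.9 = 52.9→53, 199 + 7.84 = 206.84→207, 128 + 17.78 = 145.78→146) → #35cf92
24%: (20 + 56.4 = 76.4→76, 199 + 13.44 = 212.44→212, 128 + 30.48 = 158.48→158) → #4cd49e
26%: (20 + 61.1 = 81.1→81, 199 + 14.56 = 213.56→214, 128 + 33.02 = 161.02→161) → #51d6a1
32%: (20 + 75.2 = 95.2→95, 199 + 17.92 = 216.92→217, 128 + 40.64 = 168.64→169) → #5fd9a9
92%: (20 + 216.2 = 236.2→236, 199 + 51.52 = 250.52→251, 128 + 116.84 = 244.84→245) → #ecfbf5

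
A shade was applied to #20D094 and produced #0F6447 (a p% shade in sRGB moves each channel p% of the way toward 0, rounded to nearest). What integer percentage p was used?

#20D094 is rgb(32, 208, 148); #0F6447 is rgb(15, 100, 71).
On the G channel (widest range): 100 ≈ 208 + (p/100)(0 − 208), so p ≈ 100×(100 − 208)/(0 − 208) = -10800/-208 = 51.92.
p = 52 reproduces all three channels after rounding.

52%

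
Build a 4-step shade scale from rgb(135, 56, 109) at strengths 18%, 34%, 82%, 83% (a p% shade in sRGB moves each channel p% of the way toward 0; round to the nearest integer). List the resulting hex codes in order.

18%: (135 − 24.3 = 110.7→111, 56 − 10.08 = 45.92→46, 109 − 19.62 = 89.38→89) → #6f2e59
34%: (135 − 45.9 = 89.1→89, 56 − 19.04 = 36.96→37, 109 − 37.06 = 71.94→72) → #592548
82%: (135 − 110.7 = 24.3→24, 56 − 45.92 = 10.08→10, 109 − 89.38 = 19.62→20) → #180a14
83%: (135 − 112.05 = 22.95→23, 56 − 46.48 = 9.52→10, 109 − 90.47 = 18.53→19) → #170a13

#6f2e59, #592548, #180a14, #170a13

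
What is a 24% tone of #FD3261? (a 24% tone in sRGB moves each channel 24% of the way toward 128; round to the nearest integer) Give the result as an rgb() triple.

#FD3261 is rgb(253, 50, 97).
Lerp each channel 24% toward 128:
  R: 253 − 30 = 223 → 223
  G: 50 + 0.24×(128−50) = 50 + 18.72 = 68.72 → 69
  B: 97 + 7.44 = 104.44 → 104

rgb(223, 69, 104)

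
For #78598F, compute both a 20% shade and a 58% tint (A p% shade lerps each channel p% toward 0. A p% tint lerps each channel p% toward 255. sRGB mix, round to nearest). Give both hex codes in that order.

#604772, #C6B9D0

#78598F is rgb(120, 89, 143).
20% shade:
  R: 120 + 0.2×(0−120) = 120 − 24 = 96 → 96
  G: 89 + 0.2×(0−89) = 89 − 17.8 = 71.2 → 71
  B: 143 + 0.2×(0−143) = 143 − 28.6 = 114.4 → 114
  → #604772
58% tint:
  R: 120 + 78.3 = 198.3 → 198
  G: 89 + 0.58×(255−89) = 89 + 96.28 = 185.28 → 185
  B: 143 + 64.96 = 207.96 → 208
  → #C6B9D0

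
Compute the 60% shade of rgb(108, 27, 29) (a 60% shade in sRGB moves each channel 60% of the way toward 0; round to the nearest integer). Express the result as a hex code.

Per channel, c → c + 0.6(0 − c):
  R: 108 − 64.8 = 43.2 → 43
  G: 27 − 16.2 = 10.8 → 11
  B: 29 + 0.6×(0−29) = 29 − 17.4 = 11.6 → 12
rgb(43, 11, 12) = #2b0b0c.

#2b0b0c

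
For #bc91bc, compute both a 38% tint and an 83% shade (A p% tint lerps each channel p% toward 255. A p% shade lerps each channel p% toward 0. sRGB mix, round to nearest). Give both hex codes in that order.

#bc91bc is rgb(188, 145, 188).
38% tint:
  R: 188 + 0.38×(255−188) = 188 + 25.46 = 213.46 → 213
  G: 145 + 0.38×(255−145) = 145 + 41.8 = 186.8 → 187
  B: 188 + 25.46 = 213.46 → 213
  → #d5bbd5
83% shade:
  R: 188 + 0.83×(0−188) = 188 − 156.04 = 31.96 → 32
  G: 145 + 0.83×(0−145) = 145 − 120.35 = 24.65 → 25
  B: 188 + 0.83×(0−188) = 188 − 156.04 = 31.96 → 32
  → #201920

#d5bbd5, #201920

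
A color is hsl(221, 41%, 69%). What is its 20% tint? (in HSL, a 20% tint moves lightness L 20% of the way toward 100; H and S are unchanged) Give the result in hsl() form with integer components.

L moves 20% from 69 toward 100: 69 + 6.2 = 75.2 → 75.
H and S are unchanged.

hsl(221, 41%, 75%)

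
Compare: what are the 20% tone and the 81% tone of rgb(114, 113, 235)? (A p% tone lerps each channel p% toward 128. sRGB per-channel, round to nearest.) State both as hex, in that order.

#7574D6, #7D7D94

20% tone:
  R: 114 + 0.2×(128−114) = 114 + 2.8 = 116.8 → 117
  G: 113 + 3 = 116 → 116
  B: 235 + 0.2×(128−235) = 235 − 21.4 = 213.6 → 214
  → #7574D6
81% tone:
  R: 114 + 11.34 = 125.34 → 125
  G: 113 + 0.81×(128−113) = 113 + 12.15 = 125.15 → 125
  B: 235 + 0.81×(128−235) = 235 − 86.67 = 148.33 → 148
  → #7D7D94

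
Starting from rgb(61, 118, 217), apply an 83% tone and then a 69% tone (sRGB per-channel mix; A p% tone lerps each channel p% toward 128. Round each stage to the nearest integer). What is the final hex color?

#7D7F85

Lerp each channel 83% toward 128:
  R: 61 + 55.61 = 116.61 → 117
  G: 118 + 0.83×(128−118) = 118 + 8.3 = 126.3 → 126
  B: 217 + 0.83×(128−217) = 217 − 73.87 = 143.13 → 143
After the tone: rgb(117, 126, 143) = #757E8F.
Per channel, c → c + 0.69(128 − c):
  R: 117 + 0.69×(128−117) = 117 + 7.59 = 124.59 → 125
  G: 126 + 0.69×(128−126) = 126 + 1.38 = 127.38 → 127
  B: 143 − 10.35 = 132.65 → 133
rgb(125, 127, 133) = #7D7F85.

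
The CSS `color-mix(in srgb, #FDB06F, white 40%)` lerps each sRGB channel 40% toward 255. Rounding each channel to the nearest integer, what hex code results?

#FDB06F is rgb(253, 176, 111).
Lerp each channel 40% toward 255:
  R: 253 + 0.4×(255−253) = 253 + 0.8 = 253.8 → 254
  G: 176 + 0.4×(255−176) = 176 + 31.6 = 207.6 → 208
  B: 111 + 57.6 = 168.6 → 169
rgb(254, 208, 169) = #FED0A9.

#FED0A9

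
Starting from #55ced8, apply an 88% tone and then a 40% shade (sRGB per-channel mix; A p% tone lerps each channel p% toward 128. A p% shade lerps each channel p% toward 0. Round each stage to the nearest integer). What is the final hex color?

#55ced8 is rgb(85, 206, 216).
Lerp each channel 88% toward 128:
  R: 85 + 0.88×(128−85) = 85 + 37.84 = 122.84 → 123
  G: 206 + 0.88×(128−206) = 206 − 68.64 = 137.36 → 137
  B: 216 + 0.88×(128−216) = 216 − 77.44 = 138.56 → 139
After the tone: rgb(123, 137, 139) = #7b898b.
Per channel, c → c + 0.4(0 − c):
  R: 123 + 0.4×(0−123) = 123 − 49.2 = 73.8 → 74
  G: 137 − 54.8 = 82.2 → 82
  B: 139 − 55.6 = 83.4 → 83
rgb(74, 82, 83) = #4a5253.

#4a5253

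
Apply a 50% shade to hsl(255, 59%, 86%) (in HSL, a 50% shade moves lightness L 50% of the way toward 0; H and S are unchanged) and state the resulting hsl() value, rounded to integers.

hsl(255, 59%, 43%)

L moves 50% from 86 toward 0: 86 − 43 = 43 → 43.
H and S are unchanged.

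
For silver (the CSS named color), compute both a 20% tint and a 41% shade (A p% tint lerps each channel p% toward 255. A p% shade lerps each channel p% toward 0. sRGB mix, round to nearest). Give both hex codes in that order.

CSS silver is rgb(192, 192, 192).
20% tint:
  R: 192 + 0.2×(255−192) = 192 + 12.6 = 204.6 → 205
  G: 192 + 0.2×(255−192) = 192 + 12.6 = 204.6 → 205
  B: 192 + 12.6 = 204.6 → 205
  → #CDCDCD
41% shade:
  R: 192 + 0.41×(0−192) = 192 − 78.72 = 113.28 → 113
  G: 192 + 0.41×(0−192) = 192 − 78.72 = 113.28 → 113
  B: 192 + 0.41×(0−192) = 192 − 78.72 = 113.28 → 113
  → #717171

#CDCDCD, #717171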